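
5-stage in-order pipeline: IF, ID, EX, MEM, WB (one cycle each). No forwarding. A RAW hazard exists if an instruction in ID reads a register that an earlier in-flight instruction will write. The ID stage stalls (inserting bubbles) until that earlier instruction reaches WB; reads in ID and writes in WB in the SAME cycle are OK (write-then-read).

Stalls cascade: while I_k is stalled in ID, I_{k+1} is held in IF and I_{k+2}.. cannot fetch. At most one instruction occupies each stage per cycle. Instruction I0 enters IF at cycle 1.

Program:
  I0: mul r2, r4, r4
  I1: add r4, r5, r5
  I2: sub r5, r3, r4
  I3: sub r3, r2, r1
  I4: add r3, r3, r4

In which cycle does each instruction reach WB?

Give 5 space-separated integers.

Answer: 5 6 9 10 13

Derivation:
I0 mul r2 <- r4,r4: IF@1 ID@2 stall=0 (-) EX@3 MEM@4 WB@5
I1 add r4 <- r5,r5: IF@2 ID@3 stall=0 (-) EX@4 MEM@5 WB@6
I2 sub r5 <- r3,r4: IF@3 ID@4 stall=2 (RAW on I1.r4 (WB@6)) EX@7 MEM@8 WB@9
I3 sub r3 <- r2,r1: IF@4 ID@7 stall=0 (-) EX@8 MEM@9 WB@10
I4 add r3 <- r3,r4: IF@7 ID@8 stall=2 (RAW on I3.r3 (WB@10)) EX@11 MEM@12 WB@13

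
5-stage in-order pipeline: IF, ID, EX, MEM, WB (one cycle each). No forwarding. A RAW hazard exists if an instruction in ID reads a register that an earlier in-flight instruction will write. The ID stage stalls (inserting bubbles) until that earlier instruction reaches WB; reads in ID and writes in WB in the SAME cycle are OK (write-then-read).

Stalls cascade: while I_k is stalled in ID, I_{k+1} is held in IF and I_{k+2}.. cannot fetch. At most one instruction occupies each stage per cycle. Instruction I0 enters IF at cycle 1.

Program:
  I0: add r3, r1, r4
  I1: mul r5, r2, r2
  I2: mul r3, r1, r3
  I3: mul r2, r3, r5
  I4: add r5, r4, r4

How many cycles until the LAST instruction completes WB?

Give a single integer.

I0 add r3 <- r1,r4: IF@1 ID@2 stall=0 (-) EX@3 MEM@4 WB@5
I1 mul r5 <- r2,r2: IF@2 ID@3 stall=0 (-) EX@4 MEM@5 WB@6
I2 mul r3 <- r1,r3: IF@3 ID@4 stall=1 (RAW on I0.r3 (WB@5)) EX@6 MEM@7 WB@8
I3 mul r2 <- r3,r5: IF@4 ID@6 stall=2 (RAW on I2.r3 (WB@8)) EX@9 MEM@10 WB@11
I4 add r5 <- r4,r4: IF@6 ID@9 stall=0 (-) EX@10 MEM@11 WB@12

Answer: 12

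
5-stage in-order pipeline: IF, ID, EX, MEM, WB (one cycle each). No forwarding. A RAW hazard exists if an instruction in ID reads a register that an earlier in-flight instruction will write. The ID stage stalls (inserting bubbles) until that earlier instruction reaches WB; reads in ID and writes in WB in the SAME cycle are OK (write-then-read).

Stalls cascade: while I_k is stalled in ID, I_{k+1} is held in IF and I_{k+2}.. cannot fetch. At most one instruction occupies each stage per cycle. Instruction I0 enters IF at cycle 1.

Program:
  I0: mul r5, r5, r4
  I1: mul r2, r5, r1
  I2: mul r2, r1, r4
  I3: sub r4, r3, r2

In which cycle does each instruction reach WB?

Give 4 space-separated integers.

Answer: 5 8 9 12

Derivation:
I0 mul r5 <- r5,r4: IF@1 ID@2 stall=0 (-) EX@3 MEM@4 WB@5
I1 mul r2 <- r5,r1: IF@2 ID@3 stall=2 (RAW on I0.r5 (WB@5)) EX@6 MEM@7 WB@8
I2 mul r2 <- r1,r4: IF@3 ID@6 stall=0 (-) EX@7 MEM@8 WB@9
I3 sub r4 <- r3,r2: IF@6 ID@7 stall=2 (RAW on I2.r2 (WB@9)) EX@10 MEM@11 WB@12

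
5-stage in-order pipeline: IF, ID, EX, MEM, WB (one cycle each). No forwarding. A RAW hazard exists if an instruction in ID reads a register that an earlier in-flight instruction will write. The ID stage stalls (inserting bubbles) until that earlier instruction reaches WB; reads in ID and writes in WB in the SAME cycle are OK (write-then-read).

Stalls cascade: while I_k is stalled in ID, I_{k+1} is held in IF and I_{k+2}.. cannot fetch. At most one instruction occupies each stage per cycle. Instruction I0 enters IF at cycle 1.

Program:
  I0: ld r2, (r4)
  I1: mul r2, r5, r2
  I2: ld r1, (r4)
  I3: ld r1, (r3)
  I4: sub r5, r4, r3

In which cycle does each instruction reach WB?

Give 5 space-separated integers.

Answer: 5 8 9 10 11

Derivation:
I0 ld r2 <- r4: IF@1 ID@2 stall=0 (-) EX@3 MEM@4 WB@5
I1 mul r2 <- r5,r2: IF@2 ID@3 stall=2 (RAW on I0.r2 (WB@5)) EX@6 MEM@7 WB@8
I2 ld r1 <- r4: IF@3 ID@6 stall=0 (-) EX@7 MEM@8 WB@9
I3 ld r1 <- r3: IF@6 ID@7 stall=0 (-) EX@8 MEM@9 WB@10
I4 sub r5 <- r4,r3: IF@7 ID@8 stall=0 (-) EX@9 MEM@10 WB@11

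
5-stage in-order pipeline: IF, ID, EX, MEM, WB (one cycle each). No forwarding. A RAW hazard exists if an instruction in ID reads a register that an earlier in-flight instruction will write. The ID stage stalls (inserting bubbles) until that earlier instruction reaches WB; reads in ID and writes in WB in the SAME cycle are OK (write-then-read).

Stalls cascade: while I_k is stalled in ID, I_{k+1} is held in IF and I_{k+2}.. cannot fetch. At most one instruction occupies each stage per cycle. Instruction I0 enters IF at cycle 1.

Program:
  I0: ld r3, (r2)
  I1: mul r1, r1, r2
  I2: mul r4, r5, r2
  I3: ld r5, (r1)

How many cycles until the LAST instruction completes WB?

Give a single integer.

I0 ld r3 <- r2: IF@1 ID@2 stall=0 (-) EX@3 MEM@4 WB@5
I1 mul r1 <- r1,r2: IF@2 ID@3 stall=0 (-) EX@4 MEM@5 WB@6
I2 mul r4 <- r5,r2: IF@3 ID@4 stall=0 (-) EX@5 MEM@6 WB@7
I3 ld r5 <- r1: IF@4 ID@5 stall=1 (RAW on I1.r1 (WB@6)) EX@7 MEM@8 WB@9

Answer: 9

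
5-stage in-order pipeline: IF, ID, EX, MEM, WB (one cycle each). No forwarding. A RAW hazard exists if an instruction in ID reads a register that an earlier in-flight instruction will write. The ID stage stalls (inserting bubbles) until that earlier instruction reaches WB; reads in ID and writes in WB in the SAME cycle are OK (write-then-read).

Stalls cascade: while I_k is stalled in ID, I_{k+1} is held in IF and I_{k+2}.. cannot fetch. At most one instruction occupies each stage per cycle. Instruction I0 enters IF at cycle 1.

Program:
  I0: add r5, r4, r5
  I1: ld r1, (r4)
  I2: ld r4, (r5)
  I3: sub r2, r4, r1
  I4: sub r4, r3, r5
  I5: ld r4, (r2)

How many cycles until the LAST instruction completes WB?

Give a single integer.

Answer: 14

Derivation:
I0 add r5 <- r4,r5: IF@1 ID@2 stall=0 (-) EX@3 MEM@4 WB@5
I1 ld r1 <- r4: IF@2 ID@3 stall=0 (-) EX@4 MEM@5 WB@6
I2 ld r4 <- r5: IF@3 ID@4 stall=1 (RAW on I0.r5 (WB@5)) EX@6 MEM@7 WB@8
I3 sub r2 <- r4,r1: IF@4 ID@6 stall=2 (RAW on I2.r4 (WB@8)) EX@9 MEM@10 WB@11
I4 sub r4 <- r3,r5: IF@6 ID@9 stall=0 (-) EX@10 MEM@11 WB@12
I5 ld r4 <- r2: IF@9 ID@10 stall=1 (RAW on I3.r2 (WB@11)) EX@12 MEM@13 WB@14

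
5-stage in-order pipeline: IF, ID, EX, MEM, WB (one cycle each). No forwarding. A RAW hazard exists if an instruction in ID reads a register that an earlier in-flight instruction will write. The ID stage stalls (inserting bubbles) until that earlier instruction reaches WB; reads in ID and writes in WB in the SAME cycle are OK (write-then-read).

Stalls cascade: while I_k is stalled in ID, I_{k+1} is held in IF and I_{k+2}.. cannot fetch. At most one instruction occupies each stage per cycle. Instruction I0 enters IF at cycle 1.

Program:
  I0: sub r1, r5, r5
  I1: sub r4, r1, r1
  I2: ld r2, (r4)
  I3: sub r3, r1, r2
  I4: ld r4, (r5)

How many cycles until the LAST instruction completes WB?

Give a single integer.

Answer: 15

Derivation:
I0 sub r1 <- r5,r5: IF@1 ID@2 stall=0 (-) EX@3 MEM@4 WB@5
I1 sub r4 <- r1,r1: IF@2 ID@3 stall=2 (RAW on I0.r1 (WB@5)) EX@6 MEM@7 WB@8
I2 ld r2 <- r4: IF@3 ID@6 stall=2 (RAW on I1.r4 (WB@8)) EX@9 MEM@10 WB@11
I3 sub r3 <- r1,r2: IF@6 ID@9 stall=2 (RAW on I2.r2 (WB@11)) EX@12 MEM@13 WB@14
I4 ld r4 <- r5: IF@9 ID@12 stall=0 (-) EX@13 MEM@14 WB@15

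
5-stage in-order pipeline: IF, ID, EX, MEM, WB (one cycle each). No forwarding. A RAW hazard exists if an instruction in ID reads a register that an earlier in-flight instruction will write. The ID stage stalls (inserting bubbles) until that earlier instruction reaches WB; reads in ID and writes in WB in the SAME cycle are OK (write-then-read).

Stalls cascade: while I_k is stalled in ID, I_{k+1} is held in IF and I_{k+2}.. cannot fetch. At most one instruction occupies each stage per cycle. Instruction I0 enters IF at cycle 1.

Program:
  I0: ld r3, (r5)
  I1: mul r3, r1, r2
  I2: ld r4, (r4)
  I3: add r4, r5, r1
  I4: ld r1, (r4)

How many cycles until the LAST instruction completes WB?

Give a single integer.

Answer: 11

Derivation:
I0 ld r3 <- r5: IF@1 ID@2 stall=0 (-) EX@3 MEM@4 WB@5
I1 mul r3 <- r1,r2: IF@2 ID@3 stall=0 (-) EX@4 MEM@5 WB@6
I2 ld r4 <- r4: IF@3 ID@4 stall=0 (-) EX@5 MEM@6 WB@7
I3 add r4 <- r5,r1: IF@4 ID@5 stall=0 (-) EX@6 MEM@7 WB@8
I4 ld r1 <- r4: IF@5 ID@6 stall=2 (RAW on I3.r4 (WB@8)) EX@9 MEM@10 WB@11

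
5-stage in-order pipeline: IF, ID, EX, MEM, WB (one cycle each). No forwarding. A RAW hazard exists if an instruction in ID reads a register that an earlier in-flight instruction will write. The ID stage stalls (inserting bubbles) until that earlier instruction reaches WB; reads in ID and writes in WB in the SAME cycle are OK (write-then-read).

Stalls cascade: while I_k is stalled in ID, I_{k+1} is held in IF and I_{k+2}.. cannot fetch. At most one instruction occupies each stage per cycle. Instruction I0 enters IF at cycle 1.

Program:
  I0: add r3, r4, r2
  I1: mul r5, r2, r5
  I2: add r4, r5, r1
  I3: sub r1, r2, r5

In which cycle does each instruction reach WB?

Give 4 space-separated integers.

Answer: 5 6 9 10

Derivation:
I0 add r3 <- r4,r2: IF@1 ID@2 stall=0 (-) EX@3 MEM@4 WB@5
I1 mul r5 <- r2,r5: IF@2 ID@3 stall=0 (-) EX@4 MEM@5 WB@6
I2 add r4 <- r5,r1: IF@3 ID@4 stall=2 (RAW on I1.r5 (WB@6)) EX@7 MEM@8 WB@9
I3 sub r1 <- r2,r5: IF@4 ID@7 stall=0 (-) EX@8 MEM@9 WB@10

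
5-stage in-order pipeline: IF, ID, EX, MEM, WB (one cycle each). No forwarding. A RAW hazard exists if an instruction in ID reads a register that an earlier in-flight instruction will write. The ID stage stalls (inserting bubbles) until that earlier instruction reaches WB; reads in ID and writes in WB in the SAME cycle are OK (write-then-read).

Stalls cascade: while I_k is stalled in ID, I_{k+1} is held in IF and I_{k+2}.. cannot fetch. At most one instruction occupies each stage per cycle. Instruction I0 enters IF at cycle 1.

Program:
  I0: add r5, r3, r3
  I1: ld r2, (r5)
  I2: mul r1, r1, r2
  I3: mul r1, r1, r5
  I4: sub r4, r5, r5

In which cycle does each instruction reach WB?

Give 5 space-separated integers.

Answer: 5 8 11 14 15

Derivation:
I0 add r5 <- r3,r3: IF@1 ID@2 stall=0 (-) EX@3 MEM@4 WB@5
I1 ld r2 <- r5: IF@2 ID@3 stall=2 (RAW on I0.r5 (WB@5)) EX@6 MEM@7 WB@8
I2 mul r1 <- r1,r2: IF@3 ID@6 stall=2 (RAW on I1.r2 (WB@8)) EX@9 MEM@10 WB@11
I3 mul r1 <- r1,r5: IF@6 ID@9 stall=2 (RAW on I2.r1 (WB@11)) EX@12 MEM@13 WB@14
I4 sub r4 <- r5,r5: IF@9 ID@12 stall=0 (-) EX@13 MEM@14 WB@15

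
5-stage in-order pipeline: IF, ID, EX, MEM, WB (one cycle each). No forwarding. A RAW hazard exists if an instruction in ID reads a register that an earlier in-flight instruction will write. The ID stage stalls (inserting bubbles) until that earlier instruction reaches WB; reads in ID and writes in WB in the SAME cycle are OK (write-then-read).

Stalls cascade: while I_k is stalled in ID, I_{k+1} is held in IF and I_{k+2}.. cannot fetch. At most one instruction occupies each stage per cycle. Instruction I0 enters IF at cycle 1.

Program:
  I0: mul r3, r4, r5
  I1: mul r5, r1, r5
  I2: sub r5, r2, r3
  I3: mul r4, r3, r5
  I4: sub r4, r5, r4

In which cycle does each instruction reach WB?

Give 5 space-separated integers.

I0 mul r3 <- r4,r5: IF@1 ID@2 stall=0 (-) EX@3 MEM@4 WB@5
I1 mul r5 <- r1,r5: IF@2 ID@3 stall=0 (-) EX@4 MEM@5 WB@6
I2 sub r5 <- r2,r3: IF@3 ID@4 stall=1 (RAW on I0.r3 (WB@5)) EX@6 MEM@7 WB@8
I3 mul r4 <- r3,r5: IF@4 ID@6 stall=2 (RAW on I2.r5 (WB@8)) EX@9 MEM@10 WB@11
I4 sub r4 <- r5,r4: IF@6 ID@9 stall=2 (RAW on I3.r4 (WB@11)) EX@12 MEM@13 WB@14

Answer: 5 6 8 11 14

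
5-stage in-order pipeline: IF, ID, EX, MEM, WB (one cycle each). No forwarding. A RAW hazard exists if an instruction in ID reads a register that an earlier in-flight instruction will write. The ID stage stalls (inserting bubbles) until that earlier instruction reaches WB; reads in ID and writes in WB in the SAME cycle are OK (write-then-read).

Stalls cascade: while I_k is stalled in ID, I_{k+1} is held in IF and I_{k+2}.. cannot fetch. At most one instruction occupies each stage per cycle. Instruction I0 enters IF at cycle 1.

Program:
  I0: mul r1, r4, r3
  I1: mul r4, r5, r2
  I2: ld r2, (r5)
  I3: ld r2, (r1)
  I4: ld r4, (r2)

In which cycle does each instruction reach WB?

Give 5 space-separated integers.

I0 mul r1 <- r4,r3: IF@1 ID@2 stall=0 (-) EX@3 MEM@4 WB@5
I1 mul r4 <- r5,r2: IF@2 ID@3 stall=0 (-) EX@4 MEM@5 WB@6
I2 ld r2 <- r5: IF@3 ID@4 stall=0 (-) EX@5 MEM@6 WB@7
I3 ld r2 <- r1: IF@4 ID@5 stall=0 (-) EX@6 MEM@7 WB@8
I4 ld r4 <- r2: IF@5 ID@6 stall=2 (RAW on I3.r2 (WB@8)) EX@9 MEM@10 WB@11

Answer: 5 6 7 8 11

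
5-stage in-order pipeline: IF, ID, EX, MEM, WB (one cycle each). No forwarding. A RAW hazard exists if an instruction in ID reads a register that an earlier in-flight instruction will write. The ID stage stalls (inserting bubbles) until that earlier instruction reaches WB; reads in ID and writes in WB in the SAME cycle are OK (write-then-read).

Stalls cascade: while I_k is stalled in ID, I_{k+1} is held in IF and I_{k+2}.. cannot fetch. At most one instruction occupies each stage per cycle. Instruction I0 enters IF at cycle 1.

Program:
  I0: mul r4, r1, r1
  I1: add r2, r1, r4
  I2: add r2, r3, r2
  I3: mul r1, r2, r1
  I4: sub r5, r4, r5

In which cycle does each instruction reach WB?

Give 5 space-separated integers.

Answer: 5 8 11 14 15

Derivation:
I0 mul r4 <- r1,r1: IF@1 ID@2 stall=0 (-) EX@3 MEM@4 WB@5
I1 add r2 <- r1,r4: IF@2 ID@3 stall=2 (RAW on I0.r4 (WB@5)) EX@6 MEM@7 WB@8
I2 add r2 <- r3,r2: IF@3 ID@6 stall=2 (RAW on I1.r2 (WB@8)) EX@9 MEM@10 WB@11
I3 mul r1 <- r2,r1: IF@6 ID@9 stall=2 (RAW on I2.r2 (WB@11)) EX@12 MEM@13 WB@14
I4 sub r5 <- r4,r5: IF@9 ID@12 stall=0 (-) EX@13 MEM@14 WB@15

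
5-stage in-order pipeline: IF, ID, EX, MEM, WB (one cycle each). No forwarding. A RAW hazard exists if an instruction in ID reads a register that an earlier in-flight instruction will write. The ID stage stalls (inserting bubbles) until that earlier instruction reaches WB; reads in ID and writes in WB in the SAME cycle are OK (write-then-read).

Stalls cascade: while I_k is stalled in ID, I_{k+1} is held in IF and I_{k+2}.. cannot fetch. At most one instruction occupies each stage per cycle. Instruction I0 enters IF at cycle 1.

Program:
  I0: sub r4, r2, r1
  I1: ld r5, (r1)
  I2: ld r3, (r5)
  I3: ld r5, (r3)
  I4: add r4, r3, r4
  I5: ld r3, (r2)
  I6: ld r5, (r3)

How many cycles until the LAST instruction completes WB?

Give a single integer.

I0 sub r4 <- r2,r1: IF@1 ID@2 stall=0 (-) EX@3 MEM@4 WB@5
I1 ld r5 <- r1: IF@2 ID@3 stall=0 (-) EX@4 MEM@5 WB@6
I2 ld r3 <- r5: IF@3 ID@4 stall=2 (RAW on I1.r5 (WB@6)) EX@7 MEM@8 WB@9
I3 ld r5 <- r3: IF@4 ID@7 stall=2 (RAW on I2.r3 (WB@9)) EX@10 MEM@11 WB@12
I4 add r4 <- r3,r4: IF@7 ID@10 stall=0 (-) EX@11 MEM@12 WB@13
I5 ld r3 <- r2: IF@10 ID@11 stall=0 (-) EX@12 MEM@13 WB@14
I6 ld r5 <- r3: IF@11 ID@12 stall=2 (RAW on I5.r3 (WB@14)) EX@15 MEM@16 WB@17

Answer: 17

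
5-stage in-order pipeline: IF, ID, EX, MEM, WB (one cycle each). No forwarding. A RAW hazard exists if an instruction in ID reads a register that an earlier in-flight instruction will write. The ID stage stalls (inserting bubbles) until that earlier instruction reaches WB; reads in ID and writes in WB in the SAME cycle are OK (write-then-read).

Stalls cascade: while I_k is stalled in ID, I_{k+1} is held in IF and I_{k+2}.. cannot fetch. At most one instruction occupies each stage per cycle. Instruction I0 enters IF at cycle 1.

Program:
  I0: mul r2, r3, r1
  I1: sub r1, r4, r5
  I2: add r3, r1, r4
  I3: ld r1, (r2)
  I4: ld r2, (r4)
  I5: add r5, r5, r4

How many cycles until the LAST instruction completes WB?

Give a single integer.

I0 mul r2 <- r3,r1: IF@1 ID@2 stall=0 (-) EX@3 MEM@4 WB@5
I1 sub r1 <- r4,r5: IF@2 ID@3 stall=0 (-) EX@4 MEM@5 WB@6
I2 add r3 <- r1,r4: IF@3 ID@4 stall=2 (RAW on I1.r1 (WB@6)) EX@7 MEM@8 WB@9
I3 ld r1 <- r2: IF@4 ID@7 stall=0 (-) EX@8 MEM@9 WB@10
I4 ld r2 <- r4: IF@7 ID@8 stall=0 (-) EX@9 MEM@10 WB@11
I5 add r5 <- r5,r4: IF@8 ID@9 stall=0 (-) EX@10 MEM@11 WB@12

Answer: 12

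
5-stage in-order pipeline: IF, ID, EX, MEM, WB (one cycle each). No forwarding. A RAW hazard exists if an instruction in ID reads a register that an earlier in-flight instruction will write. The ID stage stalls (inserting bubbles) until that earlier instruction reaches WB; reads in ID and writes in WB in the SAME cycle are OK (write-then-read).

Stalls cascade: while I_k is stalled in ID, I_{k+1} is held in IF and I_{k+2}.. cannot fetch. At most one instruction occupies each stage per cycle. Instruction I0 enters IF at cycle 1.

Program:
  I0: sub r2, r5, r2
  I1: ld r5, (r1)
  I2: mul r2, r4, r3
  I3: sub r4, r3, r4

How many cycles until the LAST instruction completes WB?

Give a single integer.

Answer: 8

Derivation:
I0 sub r2 <- r5,r2: IF@1 ID@2 stall=0 (-) EX@3 MEM@4 WB@5
I1 ld r5 <- r1: IF@2 ID@3 stall=0 (-) EX@4 MEM@5 WB@6
I2 mul r2 <- r4,r3: IF@3 ID@4 stall=0 (-) EX@5 MEM@6 WB@7
I3 sub r4 <- r3,r4: IF@4 ID@5 stall=0 (-) EX@6 MEM@7 WB@8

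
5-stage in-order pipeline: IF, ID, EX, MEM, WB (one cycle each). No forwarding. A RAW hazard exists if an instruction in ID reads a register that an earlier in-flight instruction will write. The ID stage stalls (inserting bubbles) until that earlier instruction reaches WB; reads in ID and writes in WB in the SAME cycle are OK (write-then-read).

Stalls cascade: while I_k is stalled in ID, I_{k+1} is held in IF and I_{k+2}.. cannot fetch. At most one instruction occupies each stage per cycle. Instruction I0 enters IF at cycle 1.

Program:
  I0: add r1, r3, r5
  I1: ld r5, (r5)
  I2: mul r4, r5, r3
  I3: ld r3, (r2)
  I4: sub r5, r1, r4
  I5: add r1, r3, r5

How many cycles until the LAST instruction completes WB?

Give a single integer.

Answer: 15

Derivation:
I0 add r1 <- r3,r5: IF@1 ID@2 stall=0 (-) EX@3 MEM@4 WB@5
I1 ld r5 <- r5: IF@2 ID@3 stall=0 (-) EX@4 MEM@5 WB@6
I2 mul r4 <- r5,r3: IF@3 ID@4 stall=2 (RAW on I1.r5 (WB@6)) EX@7 MEM@8 WB@9
I3 ld r3 <- r2: IF@4 ID@7 stall=0 (-) EX@8 MEM@9 WB@10
I4 sub r5 <- r1,r4: IF@7 ID@8 stall=1 (RAW on I2.r4 (WB@9)) EX@10 MEM@11 WB@12
I5 add r1 <- r3,r5: IF@8 ID@10 stall=2 (RAW on I4.r5 (WB@12)) EX@13 MEM@14 WB@15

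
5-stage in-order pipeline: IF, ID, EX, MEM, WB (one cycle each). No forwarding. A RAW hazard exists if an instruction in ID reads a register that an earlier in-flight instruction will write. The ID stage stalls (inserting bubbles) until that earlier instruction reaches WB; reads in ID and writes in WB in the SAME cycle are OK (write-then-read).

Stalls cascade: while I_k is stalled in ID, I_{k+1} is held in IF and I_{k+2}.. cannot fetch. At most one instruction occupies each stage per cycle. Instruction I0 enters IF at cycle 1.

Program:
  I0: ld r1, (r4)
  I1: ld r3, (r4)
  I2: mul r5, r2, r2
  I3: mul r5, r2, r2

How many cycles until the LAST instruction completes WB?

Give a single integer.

Answer: 8

Derivation:
I0 ld r1 <- r4: IF@1 ID@2 stall=0 (-) EX@3 MEM@4 WB@5
I1 ld r3 <- r4: IF@2 ID@3 stall=0 (-) EX@4 MEM@5 WB@6
I2 mul r5 <- r2,r2: IF@3 ID@4 stall=0 (-) EX@5 MEM@6 WB@7
I3 mul r5 <- r2,r2: IF@4 ID@5 stall=0 (-) EX@6 MEM@7 WB@8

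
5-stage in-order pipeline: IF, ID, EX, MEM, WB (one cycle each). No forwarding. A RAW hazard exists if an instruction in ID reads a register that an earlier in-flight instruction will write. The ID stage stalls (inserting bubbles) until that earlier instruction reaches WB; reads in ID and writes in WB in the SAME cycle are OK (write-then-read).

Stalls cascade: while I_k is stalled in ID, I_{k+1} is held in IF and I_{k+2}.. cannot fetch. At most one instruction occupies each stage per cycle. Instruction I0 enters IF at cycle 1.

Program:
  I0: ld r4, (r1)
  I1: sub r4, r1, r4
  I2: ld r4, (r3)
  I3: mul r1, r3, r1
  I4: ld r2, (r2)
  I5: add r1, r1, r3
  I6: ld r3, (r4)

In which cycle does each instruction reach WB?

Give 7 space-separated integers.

Answer: 5 8 9 10 11 13 14

Derivation:
I0 ld r4 <- r1: IF@1 ID@2 stall=0 (-) EX@3 MEM@4 WB@5
I1 sub r4 <- r1,r4: IF@2 ID@3 stall=2 (RAW on I0.r4 (WB@5)) EX@6 MEM@7 WB@8
I2 ld r4 <- r3: IF@3 ID@6 stall=0 (-) EX@7 MEM@8 WB@9
I3 mul r1 <- r3,r1: IF@6 ID@7 stall=0 (-) EX@8 MEM@9 WB@10
I4 ld r2 <- r2: IF@7 ID@8 stall=0 (-) EX@9 MEM@10 WB@11
I5 add r1 <- r1,r3: IF@8 ID@9 stall=1 (RAW on I3.r1 (WB@10)) EX@11 MEM@12 WB@13
I6 ld r3 <- r4: IF@9 ID@11 stall=0 (-) EX@12 MEM@13 WB@14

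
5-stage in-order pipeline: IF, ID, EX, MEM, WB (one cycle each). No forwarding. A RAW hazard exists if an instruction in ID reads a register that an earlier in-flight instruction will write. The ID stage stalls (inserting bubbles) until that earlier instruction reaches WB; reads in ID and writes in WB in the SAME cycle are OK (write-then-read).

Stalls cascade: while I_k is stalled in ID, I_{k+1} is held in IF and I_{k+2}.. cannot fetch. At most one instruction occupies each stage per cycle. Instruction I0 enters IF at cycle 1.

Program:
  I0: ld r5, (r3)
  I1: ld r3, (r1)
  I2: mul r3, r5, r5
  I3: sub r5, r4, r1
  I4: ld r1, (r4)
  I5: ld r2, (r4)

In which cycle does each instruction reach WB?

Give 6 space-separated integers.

Answer: 5 6 8 9 10 11

Derivation:
I0 ld r5 <- r3: IF@1 ID@2 stall=0 (-) EX@3 MEM@4 WB@5
I1 ld r3 <- r1: IF@2 ID@3 stall=0 (-) EX@4 MEM@5 WB@6
I2 mul r3 <- r5,r5: IF@3 ID@4 stall=1 (RAW on I0.r5 (WB@5)) EX@6 MEM@7 WB@8
I3 sub r5 <- r4,r1: IF@4 ID@6 stall=0 (-) EX@7 MEM@8 WB@9
I4 ld r1 <- r4: IF@6 ID@7 stall=0 (-) EX@8 MEM@9 WB@10
I5 ld r2 <- r4: IF@7 ID@8 stall=0 (-) EX@9 MEM@10 WB@11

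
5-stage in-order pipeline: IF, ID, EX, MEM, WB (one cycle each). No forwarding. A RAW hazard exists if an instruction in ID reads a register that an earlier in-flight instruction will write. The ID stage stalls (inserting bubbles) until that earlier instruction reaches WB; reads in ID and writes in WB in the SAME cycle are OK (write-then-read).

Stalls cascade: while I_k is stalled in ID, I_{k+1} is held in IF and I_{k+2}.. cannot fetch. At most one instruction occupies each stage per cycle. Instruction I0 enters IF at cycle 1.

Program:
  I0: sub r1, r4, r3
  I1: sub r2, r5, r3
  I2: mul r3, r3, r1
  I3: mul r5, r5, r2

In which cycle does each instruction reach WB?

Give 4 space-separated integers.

I0 sub r1 <- r4,r3: IF@1 ID@2 stall=0 (-) EX@3 MEM@4 WB@5
I1 sub r2 <- r5,r3: IF@2 ID@3 stall=0 (-) EX@4 MEM@5 WB@6
I2 mul r3 <- r3,r1: IF@3 ID@4 stall=1 (RAW on I0.r1 (WB@5)) EX@6 MEM@7 WB@8
I3 mul r5 <- r5,r2: IF@4 ID@6 stall=0 (-) EX@7 MEM@8 WB@9

Answer: 5 6 8 9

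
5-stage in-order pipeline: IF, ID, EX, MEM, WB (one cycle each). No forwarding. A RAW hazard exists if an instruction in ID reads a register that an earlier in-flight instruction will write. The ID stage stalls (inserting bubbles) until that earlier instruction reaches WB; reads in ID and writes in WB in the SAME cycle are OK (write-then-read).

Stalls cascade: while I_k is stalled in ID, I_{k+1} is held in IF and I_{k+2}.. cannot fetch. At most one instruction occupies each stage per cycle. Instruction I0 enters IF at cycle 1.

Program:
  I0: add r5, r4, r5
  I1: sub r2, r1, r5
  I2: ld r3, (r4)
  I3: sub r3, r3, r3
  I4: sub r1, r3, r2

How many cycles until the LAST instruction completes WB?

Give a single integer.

I0 add r5 <- r4,r5: IF@1 ID@2 stall=0 (-) EX@3 MEM@4 WB@5
I1 sub r2 <- r1,r5: IF@2 ID@3 stall=2 (RAW on I0.r5 (WB@5)) EX@6 MEM@7 WB@8
I2 ld r3 <- r4: IF@3 ID@6 stall=0 (-) EX@7 MEM@8 WB@9
I3 sub r3 <- r3,r3: IF@6 ID@7 stall=2 (RAW on I2.r3 (WB@9)) EX@10 MEM@11 WB@12
I4 sub r1 <- r3,r2: IF@7 ID@10 stall=2 (RAW on I3.r3 (WB@12)) EX@13 MEM@14 WB@15

Answer: 15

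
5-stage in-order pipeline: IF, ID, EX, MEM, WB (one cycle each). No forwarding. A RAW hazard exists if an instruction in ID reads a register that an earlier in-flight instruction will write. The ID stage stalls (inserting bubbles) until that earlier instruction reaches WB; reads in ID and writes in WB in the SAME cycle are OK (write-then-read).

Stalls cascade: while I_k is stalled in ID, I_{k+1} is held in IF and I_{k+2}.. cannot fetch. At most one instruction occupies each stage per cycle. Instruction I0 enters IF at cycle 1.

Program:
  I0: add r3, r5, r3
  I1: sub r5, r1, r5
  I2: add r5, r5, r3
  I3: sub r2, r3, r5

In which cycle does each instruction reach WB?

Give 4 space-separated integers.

Answer: 5 6 9 12

Derivation:
I0 add r3 <- r5,r3: IF@1 ID@2 stall=0 (-) EX@3 MEM@4 WB@5
I1 sub r5 <- r1,r5: IF@2 ID@3 stall=0 (-) EX@4 MEM@5 WB@6
I2 add r5 <- r5,r3: IF@3 ID@4 stall=2 (RAW on I1.r5 (WB@6)) EX@7 MEM@8 WB@9
I3 sub r2 <- r3,r5: IF@4 ID@7 stall=2 (RAW on I2.r5 (WB@9)) EX@10 MEM@11 WB@12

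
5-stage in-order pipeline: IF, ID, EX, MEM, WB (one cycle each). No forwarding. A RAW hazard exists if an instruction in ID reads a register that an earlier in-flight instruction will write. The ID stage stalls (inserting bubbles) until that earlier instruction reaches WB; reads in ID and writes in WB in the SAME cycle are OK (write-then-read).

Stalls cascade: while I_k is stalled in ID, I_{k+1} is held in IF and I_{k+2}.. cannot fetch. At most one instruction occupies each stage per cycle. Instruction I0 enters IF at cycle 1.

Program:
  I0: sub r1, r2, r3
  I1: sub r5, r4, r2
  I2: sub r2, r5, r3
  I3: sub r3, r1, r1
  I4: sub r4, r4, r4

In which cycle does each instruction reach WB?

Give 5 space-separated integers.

Answer: 5 6 9 10 11

Derivation:
I0 sub r1 <- r2,r3: IF@1 ID@2 stall=0 (-) EX@3 MEM@4 WB@5
I1 sub r5 <- r4,r2: IF@2 ID@3 stall=0 (-) EX@4 MEM@5 WB@6
I2 sub r2 <- r5,r3: IF@3 ID@4 stall=2 (RAW on I1.r5 (WB@6)) EX@7 MEM@8 WB@9
I3 sub r3 <- r1,r1: IF@4 ID@7 stall=0 (-) EX@8 MEM@9 WB@10
I4 sub r4 <- r4,r4: IF@7 ID@8 stall=0 (-) EX@9 MEM@10 WB@11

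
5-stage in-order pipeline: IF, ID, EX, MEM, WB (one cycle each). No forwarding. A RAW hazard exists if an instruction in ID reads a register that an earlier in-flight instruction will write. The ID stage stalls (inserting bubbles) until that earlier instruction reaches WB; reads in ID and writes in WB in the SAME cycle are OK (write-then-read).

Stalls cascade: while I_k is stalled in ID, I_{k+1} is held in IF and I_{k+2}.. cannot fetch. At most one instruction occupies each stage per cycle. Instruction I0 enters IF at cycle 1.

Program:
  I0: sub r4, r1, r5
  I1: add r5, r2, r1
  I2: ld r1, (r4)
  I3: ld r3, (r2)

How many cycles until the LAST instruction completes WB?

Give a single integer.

I0 sub r4 <- r1,r5: IF@1 ID@2 stall=0 (-) EX@3 MEM@4 WB@5
I1 add r5 <- r2,r1: IF@2 ID@3 stall=0 (-) EX@4 MEM@5 WB@6
I2 ld r1 <- r4: IF@3 ID@4 stall=1 (RAW on I0.r4 (WB@5)) EX@6 MEM@7 WB@8
I3 ld r3 <- r2: IF@4 ID@6 stall=0 (-) EX@7 MEM@8 WB@9

Answer: 9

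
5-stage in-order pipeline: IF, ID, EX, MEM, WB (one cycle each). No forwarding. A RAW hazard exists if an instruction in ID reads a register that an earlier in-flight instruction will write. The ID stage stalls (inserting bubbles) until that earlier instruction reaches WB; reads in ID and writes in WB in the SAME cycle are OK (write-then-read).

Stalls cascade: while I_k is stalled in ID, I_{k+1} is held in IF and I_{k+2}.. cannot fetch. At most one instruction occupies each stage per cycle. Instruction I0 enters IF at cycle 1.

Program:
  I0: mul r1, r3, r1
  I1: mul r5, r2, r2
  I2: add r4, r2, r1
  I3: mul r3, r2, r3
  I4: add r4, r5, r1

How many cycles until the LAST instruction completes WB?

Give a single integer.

I0 mul r1 <- r3,r1: IF@1 ID@2 stall=0 (-) EX@3 MEM@4 WB@5
I1 mul r5 <- r2,r2: IF@2 ID@3 stall=0 (-) EX@4 MEM@5 WB@6
I2 add r4 <- r2,r1: IF@3 ID@4 stall=1 (RAW on I0.r1 (WB@5)) EX@6 MEM@7 WB@8
I3 mul r3 <- r2,r3: IF@4 ID@6 stall=0 (-) EX@7 MEM@8 WB@9
I4 add r4 <- r5,r1: IF@6 ID@7 stall=0 (-) EX@8 MEM@9 WB@10

Answer: 10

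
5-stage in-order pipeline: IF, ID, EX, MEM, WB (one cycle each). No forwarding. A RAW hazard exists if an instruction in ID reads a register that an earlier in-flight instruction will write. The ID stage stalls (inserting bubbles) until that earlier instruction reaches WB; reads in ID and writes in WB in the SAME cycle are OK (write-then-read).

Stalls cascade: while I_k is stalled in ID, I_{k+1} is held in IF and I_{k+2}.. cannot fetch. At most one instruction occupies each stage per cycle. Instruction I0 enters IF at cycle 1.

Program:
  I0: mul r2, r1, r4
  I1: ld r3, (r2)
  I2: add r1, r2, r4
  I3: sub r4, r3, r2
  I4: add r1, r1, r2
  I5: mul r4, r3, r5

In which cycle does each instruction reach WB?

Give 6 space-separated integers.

I0 mul r2 <- r1,r4: IF@1 ID@2 stall=0 (-) EX@3 MEM@4 WB@5
I1 ld r3 <- r2: IF@2 ID@3 stall=2 (RAW on I0.r2 (WB@5)) EX@6 MEM@7 WB@8
I2 add r1 <- r2,r4: IF@3 ID@6 stall=0 (-) EX@7 MEM@8 WB@9
I3 sub r4 <- r3,r2: IF@6 ID@7 stall=1 (RAW on I1.r3 (WB@8)) EX@9 MEM@10 WB@11
I4 add r1 <- r1,r2: IF@7 ID@9 stall=0 (-) EX@10 MEM@11 WB@12
I5 mul r4 <- r3,r5: IF@9 ID@10 stall=0 (-) EX@11 MEM@12 WB@13

Answer: 5 8 9 11 12 13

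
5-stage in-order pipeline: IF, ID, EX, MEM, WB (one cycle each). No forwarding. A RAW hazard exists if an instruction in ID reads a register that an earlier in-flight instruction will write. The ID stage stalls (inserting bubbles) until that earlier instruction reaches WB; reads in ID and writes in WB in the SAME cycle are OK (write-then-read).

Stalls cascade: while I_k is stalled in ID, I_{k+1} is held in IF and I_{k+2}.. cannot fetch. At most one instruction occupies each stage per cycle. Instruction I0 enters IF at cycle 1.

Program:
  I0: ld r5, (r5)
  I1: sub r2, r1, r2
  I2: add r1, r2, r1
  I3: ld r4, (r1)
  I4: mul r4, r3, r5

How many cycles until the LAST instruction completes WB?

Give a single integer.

Answer: 13

Derivation:
I0 ld r5 <- r5: IF@1 ID@2 stall=0 (-) EX@3 MEM@4 WB@5
I1 sub r2 <- r1,r2: IF@2 ID@3 stall=0 (-) EX@4 MEM@5 WB@6
I2 add r1 <- r2,r1: IF@3 ID@4 stall=2 (RAW on I1.r2 (WB@6)) EX@7 MEM@8 WB@9
I3 ld r4 <- r1: IF@4 ID@7 stall=2 (RAW on I2.r1 (WB@9)) EX@10 MEM@11 WB@12
I4 mul r4 <- r3,r5: IF@7 ID@10 stall=0 (-) EX@11 MEM@12 WB@13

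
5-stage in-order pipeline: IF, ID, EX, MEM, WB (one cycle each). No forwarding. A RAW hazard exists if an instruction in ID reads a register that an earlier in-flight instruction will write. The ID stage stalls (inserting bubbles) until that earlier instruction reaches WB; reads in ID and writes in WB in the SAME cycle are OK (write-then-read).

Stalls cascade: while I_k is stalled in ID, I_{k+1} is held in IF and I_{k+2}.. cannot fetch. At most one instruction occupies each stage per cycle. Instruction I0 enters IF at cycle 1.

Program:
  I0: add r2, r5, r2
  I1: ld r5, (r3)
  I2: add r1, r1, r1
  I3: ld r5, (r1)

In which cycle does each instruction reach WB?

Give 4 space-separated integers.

Answer: 5 6 7 10

Derivation:
I0 add r2 <- r5,r2: IF@1 ID@2 stall=0 (-) EX@3 MEM@4 WB@5
I1 ld r5 <- r3: IF@2 ID@3 stall=0 (-) EX@4 MEM@5 WB@6
I2 add r1 <- r1,r1: IF@3 ID@4 stall=0 (-) EX@5 MEM@6 WB@7
I3 ld r5 <- r1: IF@4 ID@5 stall=2 (RAW on I2.r1 (WB@7)) EX@8 MEM@9 WB@10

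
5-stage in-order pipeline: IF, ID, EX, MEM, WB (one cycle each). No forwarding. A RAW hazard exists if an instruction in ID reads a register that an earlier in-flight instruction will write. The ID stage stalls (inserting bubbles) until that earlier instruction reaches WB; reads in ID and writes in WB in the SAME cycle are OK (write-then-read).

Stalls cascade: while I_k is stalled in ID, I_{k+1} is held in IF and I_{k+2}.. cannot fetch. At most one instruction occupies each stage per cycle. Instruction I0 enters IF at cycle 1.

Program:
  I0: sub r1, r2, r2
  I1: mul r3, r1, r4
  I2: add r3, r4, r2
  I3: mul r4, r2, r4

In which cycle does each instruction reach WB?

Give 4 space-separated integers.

Answer: 5 8 9 10

Derivation:
I0 sub r1 <- r2,r2: IF@1 ID@2 stall=0 (-) EX@3 MEM@4 WB@5
I1 mul r3 <- r1,r4: IF@2 ID@3 stall=2 (RAW on I0.r1 (WB@5)) EX@6 MEM@7 WB@8
I2 add r3 <- r4,r2: IF@3 ID@6 stall=0 (-) EX@7 MEM@8 WB@9
I3 mul r4 <- r2,r4: IF@6 ID@7 stall=0 (-) EX@8 MEM@9 WB@10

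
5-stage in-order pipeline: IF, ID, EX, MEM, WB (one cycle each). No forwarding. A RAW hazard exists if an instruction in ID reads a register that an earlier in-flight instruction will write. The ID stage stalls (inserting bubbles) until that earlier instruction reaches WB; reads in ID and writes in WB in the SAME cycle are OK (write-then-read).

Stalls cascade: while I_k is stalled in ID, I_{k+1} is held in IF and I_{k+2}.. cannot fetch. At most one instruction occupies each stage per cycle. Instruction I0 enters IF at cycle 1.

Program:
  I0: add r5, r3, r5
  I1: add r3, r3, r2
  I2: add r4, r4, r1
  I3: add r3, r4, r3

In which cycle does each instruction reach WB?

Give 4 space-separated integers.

Answer: 5 6 7 10

Derivation:
I0 add r5 <- r3,r5: IF@1 ID@2 stall=0 (-) EX@3 MEM@4 WB@5
I1 add r3 <- r3,r2: IF@2 ID@3 stall=0 (-) EX@4 MEM@5 WB@6
I2 add r4 <- r4,r1: IF@3 ID@4 stall=0 (-) EX@5 MEM@6 WB@7
I3 add r3 <- r4,r3: IF@4 ID@5 stall=2 (RAW on I2.r4 (WB@7)) EX@8 MEM@9 WB@10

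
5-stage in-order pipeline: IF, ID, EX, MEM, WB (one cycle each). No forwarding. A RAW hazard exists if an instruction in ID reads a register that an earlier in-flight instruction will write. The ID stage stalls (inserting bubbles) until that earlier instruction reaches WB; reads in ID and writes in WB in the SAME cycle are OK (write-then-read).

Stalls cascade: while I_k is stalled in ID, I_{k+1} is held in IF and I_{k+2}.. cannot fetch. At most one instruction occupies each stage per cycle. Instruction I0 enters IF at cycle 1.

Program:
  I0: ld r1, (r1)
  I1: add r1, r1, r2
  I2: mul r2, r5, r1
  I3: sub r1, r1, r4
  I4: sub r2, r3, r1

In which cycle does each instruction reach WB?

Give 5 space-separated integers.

Answer: 5 8 11 12 15

Derivation:
I0 ld r1 <- r1: IF@1 ID@2 stall=0 (-) EX@3 MEM@4 WB@5
I1 add r1 <- r1,r2: IF@2 ID@3 stall=2 (RAW on I0.r1 (WB@5)) EX@6 MEM@7 WB@8
I2 mul r2 <- r5,r1: IF@3 ID@6 stall=2 (RAW on I1.r1 (WB@8)) EX@9 MEM@10 WB@11
I3 sub r1 <- r1,r4: IF@6 ID@9 stall=0 (-) EX@10 MEM@11 WB@12
I4 sub r2 <- r3,r1: IF@9 ID@10 stall=2 (RAW on I3.r1 (WB@12)) EX@13 MEM@14 WB@15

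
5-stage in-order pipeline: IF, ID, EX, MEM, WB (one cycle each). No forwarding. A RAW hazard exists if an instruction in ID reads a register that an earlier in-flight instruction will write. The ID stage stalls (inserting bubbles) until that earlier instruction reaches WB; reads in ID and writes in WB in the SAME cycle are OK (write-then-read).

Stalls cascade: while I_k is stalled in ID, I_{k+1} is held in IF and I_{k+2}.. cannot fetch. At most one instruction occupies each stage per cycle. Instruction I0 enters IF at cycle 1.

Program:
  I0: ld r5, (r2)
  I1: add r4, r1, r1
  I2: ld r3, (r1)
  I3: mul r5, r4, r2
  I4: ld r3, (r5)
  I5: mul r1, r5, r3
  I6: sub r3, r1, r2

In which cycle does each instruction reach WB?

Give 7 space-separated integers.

Answer: 5 6 7 9 12 15 18

Derivation:
I0 ld r5 <- r2: IF@1 ID@2 stall=0 (-) EX@3 MEM@4 WB@5
I1 add r4 <- r1,r1: IF@2 ID@3 stall=0 (-) EX@4 MEM@5 WB@6
I2 ld r3 <- r1: IF@3 ID@4 stall=0 (-) EX@5 MEM@6 WB@7
I3 mul r5 <- r4,r2: IF@4 ID@5 stall=1 (RAW on I1.r4 (WB@6)) EX@7 MEM@8 WB@9
I4 ld r3 <- r5: IF@5 ID@7 stall=2 (RAW on I3.r5 (WB@9)) EX@10 MEM@11 WB@12
I5 mul r1 <- r5,r3: IF@7 ID@10 stall=2 (RAW on I4.r3 (WB@12)) EX@13 MEM@14 WB@15
I6 sub r3 <- r1,r2: IF@10 ID@13 stall=2 (RAW on I5.r1 (WB@15)) EX@16 MEM@17 WB@18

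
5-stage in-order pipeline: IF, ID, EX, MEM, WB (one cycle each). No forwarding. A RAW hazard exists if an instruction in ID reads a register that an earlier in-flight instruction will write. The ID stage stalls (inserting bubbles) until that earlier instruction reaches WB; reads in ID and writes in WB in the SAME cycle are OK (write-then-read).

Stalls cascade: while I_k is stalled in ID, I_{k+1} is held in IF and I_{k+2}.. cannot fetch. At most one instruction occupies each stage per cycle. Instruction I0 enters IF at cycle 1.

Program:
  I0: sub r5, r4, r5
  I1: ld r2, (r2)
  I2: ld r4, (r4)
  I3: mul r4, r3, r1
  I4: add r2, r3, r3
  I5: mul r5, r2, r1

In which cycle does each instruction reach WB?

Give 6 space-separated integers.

Answer: 5 6 7 8 9 12

Derivation:
I0 sub r5 <- r4,r5: IF@1 ID@2 stall=0 (-) EX@3 MEM@4 WB@5
I1 ld r2 <- r2: IF@2 ID@3 stall=0 (-) EX@4 MEM@5 WB@6
I2 ld r4 <- r4: IF@3 ID@4 stall=0 (-) EX@5 MEM@6 WB@7
I3 mul r4 <- r3,r1: IF@4 ID@5 stall=0 (-) EX@6 MEM@7 WB@8
I4 add r2 <- r3,r3: IF@5 ID@6 stall=0 (-) EX@7 MEM@8 WB@9
I5 mul r5 <- r2,r1: IF@6 ID@7 stall=2 (RAW on I4.r2 (WB@9)) EX@10 MEM@11 WB@12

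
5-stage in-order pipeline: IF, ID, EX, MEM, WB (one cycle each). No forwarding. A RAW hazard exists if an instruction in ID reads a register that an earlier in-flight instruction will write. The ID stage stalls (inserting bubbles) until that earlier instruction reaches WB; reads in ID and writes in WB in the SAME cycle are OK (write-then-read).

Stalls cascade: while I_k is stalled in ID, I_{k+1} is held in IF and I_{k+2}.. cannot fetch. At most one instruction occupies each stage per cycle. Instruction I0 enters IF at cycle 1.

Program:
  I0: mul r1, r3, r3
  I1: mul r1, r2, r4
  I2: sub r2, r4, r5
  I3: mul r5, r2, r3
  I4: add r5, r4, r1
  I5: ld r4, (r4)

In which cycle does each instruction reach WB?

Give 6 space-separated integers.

I0 mul r1 <- r3,r3: IF@1 ID@2 stall=0 (-) EX@3 MEM@4 WB@5
I1 mul r1 <- r2,r4: IF@2 ID@3 stall=0 (-) EX@4 MEM@5 WB@6
I2 sub r2 <- r4,r5: IF@3 ID@4 stall=0 (-) EX@5 MEM@6 WB@7
I3 mul r5 <- r2,r3: IF@4 ID@5 stall=2 (RAW on I2.r2 (WB@7)) EX@8 MEM@9 WB@10
I4 add r5 <- r4,r1: IF@5 ID@8 stall=0 (-) EX@9 MEM@10 WB@11
I5 ld r4 <- r4: IF@8 ID@9 stall=0 (-) EX@10 MEM@11 WB@12

Answer: 5 6 7 10 11 12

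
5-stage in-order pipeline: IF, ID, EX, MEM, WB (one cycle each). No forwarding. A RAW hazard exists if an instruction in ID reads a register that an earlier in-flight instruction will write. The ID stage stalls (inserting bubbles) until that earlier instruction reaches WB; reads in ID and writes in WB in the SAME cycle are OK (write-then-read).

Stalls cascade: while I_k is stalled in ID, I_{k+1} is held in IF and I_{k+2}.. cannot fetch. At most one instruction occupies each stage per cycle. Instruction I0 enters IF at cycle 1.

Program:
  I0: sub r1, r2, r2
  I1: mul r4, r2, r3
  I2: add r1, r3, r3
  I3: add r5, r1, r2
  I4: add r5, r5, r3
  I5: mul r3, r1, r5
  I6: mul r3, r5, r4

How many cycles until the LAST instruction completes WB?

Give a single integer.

I0 sub r1 <- r2,r2: IF@1 ID@2 stall=0 (-) EX@3 MEM@4 WB@5
I1 mul r4 <- r2,r3: IF@2 ID@3 stall=0 (-) EX@4 MEM@5 WB@6
I2 add r1 <- r3,r3: IF@3 ID@4 stall=0 (-) EX@5 MEM@6 WB@7
I3 add r5 <- r1,r2: IF@4 ID@5 stall=2 (RAW on I2.r1 (WB@7)) EX@8 MEM@9 WB@10
I4 add r5 <- r5,r3: IF@5 ID@8 stall=2 (RAW on I3.r5 (WB@10)) EX@11 MEM@12 WB@13
I5 mul r3 <- r1,r5: IF@8 ID@11 stall=2 (RAW on I4.r5 (WB@13)) EX@14 MEM@15 WB@16
I6 mul r3 <- r5,r4: IF@11 ID@14 stall=0 (-) EX@15 MEM@16 WB@17

Answer: 17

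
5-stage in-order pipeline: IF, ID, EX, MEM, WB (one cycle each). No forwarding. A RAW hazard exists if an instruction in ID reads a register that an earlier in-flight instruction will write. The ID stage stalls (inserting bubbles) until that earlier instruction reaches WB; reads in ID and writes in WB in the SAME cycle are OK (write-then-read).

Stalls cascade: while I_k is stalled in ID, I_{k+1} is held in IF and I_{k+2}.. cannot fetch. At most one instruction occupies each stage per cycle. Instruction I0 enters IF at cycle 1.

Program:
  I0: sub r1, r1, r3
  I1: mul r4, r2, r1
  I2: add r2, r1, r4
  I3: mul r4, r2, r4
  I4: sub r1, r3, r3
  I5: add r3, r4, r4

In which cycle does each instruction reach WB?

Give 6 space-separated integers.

I0 sub r1 <- r1,r3: IF@1 ID@2 stall=0 (-) EX@3 MEM@4 WB@5
I1 mul r4 <- r2,r1: IF@2 ID@3 stall=2 (RAW on I0.r1 (WB@5)) EX@6 MEM@7 WB@8
I2 add r2 <- r1,r4: IF@3 ID@6 stall=2 (RAW on I1.r4 (WB@8)) EX@9 MEM@10 WB@11
I3 mul r4 <- r2,r4: IF@6 ID@9 stall=2 (RAW on I2.r2 (WB@11)) EX@12 MEM@13 WB@14
I4 sub r1 <- r3,r3: IF@9 ID@12 stall=0 (-) EX@13 MEM@14 WB@15
I5 add r3 <- r4,r4: IF@12 ID@13 stall=1 (RAW on I3.r4 (WB@14)) EX@15 MEM@16 WB@17

Answer: 5 8 11 14 15 17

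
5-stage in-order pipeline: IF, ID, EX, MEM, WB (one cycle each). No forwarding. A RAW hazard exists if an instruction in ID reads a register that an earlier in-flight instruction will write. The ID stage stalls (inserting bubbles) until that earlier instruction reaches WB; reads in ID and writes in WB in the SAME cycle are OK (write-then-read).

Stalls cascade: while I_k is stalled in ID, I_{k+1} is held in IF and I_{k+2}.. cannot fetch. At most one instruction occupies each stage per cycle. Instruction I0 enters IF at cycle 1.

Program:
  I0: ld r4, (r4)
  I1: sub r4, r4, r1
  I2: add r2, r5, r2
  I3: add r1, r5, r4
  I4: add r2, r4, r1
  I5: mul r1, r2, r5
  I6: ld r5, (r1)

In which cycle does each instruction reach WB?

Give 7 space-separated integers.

Answer: 5 8 9 11 14 17 20

Derivation:
I0 ld r4 <- r4: IF@1 ID@2 stall=0 (-) EX@3 MEM@4 WB@5
I1 sub r4 <- r4,r1: IF@2 ID@3 stall=2 (RAW on I0.r4 (WB@5)) EX@6 MEM@7 WB@8
I2 add r2 <- r5,r2: IF@3 ID@6 stall=0 (-) EX@7 MEM@8 WB@9
I3 add r1 <- r5,r4: IF@6 ID@7 stall=1 (RAW on I1.r4 (WB@8)) EX@9 MEM@10 WB@11
I4 add r2 <- r4,r1: IF@7 ID@9 stall=2 (RAW on I3.r1 (WB@11)) EX@12 MEM@13 WB@14
I5 mul r1 <- r2,r5: IF@9 ID@12 stall=2 (RAW on I4.r2 (WB@14)) EX@15 MEM@16 WB@17
I6 ld r5 <- r1: IF@12 ID@15 stall=2 (RAW on I5.r1 (WB@17)) EX@18 MEM@19 WB@20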